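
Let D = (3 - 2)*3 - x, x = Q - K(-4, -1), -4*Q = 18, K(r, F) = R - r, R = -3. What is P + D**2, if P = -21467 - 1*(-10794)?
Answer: -42403/4 ≈ -10601.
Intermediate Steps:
K(r, F) = -3 - r
Q = -9/2 (Q = -1/4*18 = -9/2 ≈ -4.5000)
x = -11/2 (x = -9/2 - (-3 - 1*(-4)) = -9/2 - (-3 + 4) = -9/2 - 1*1 = -9/2 - 1 = -11/2 ≈ -5.5000)
D = 17/2 (D = (3 - 2)*3 - 1*(-11/2) = 1*3 + 11/2 = 3 + 11/2 = 17/2 ≈ 8.5000)
P = -10673 (P = -21467 + 10794 = -10673)
P + D**2 = -10673 + (17/2)**2 = -10673 + 289/4 = -42403/4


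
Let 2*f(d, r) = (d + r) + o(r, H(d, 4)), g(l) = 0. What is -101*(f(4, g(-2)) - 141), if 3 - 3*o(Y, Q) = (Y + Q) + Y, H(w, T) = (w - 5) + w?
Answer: 14039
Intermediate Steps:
H(w, T) = -5 + 2*w (H(w, T) = (-5 + w) + w = -5 + 2*w)
o(Y, Q) = 1 - 2*Y/3 - Q/3 (o(Y, Q) = 1 - ((Y + Q) + Y)/3 = 1 - ((Q + Y) + Y)/3 = 1 - (Q + 2*Y)/3 = 1 + (-2*Y/3 - Q/3) = 1 - 2*Y/3 - Q/3)
f(d, r) = 4/3 + d/6 + r/6 (f(d, r) = ((d + r) + (1 - 2*r/3 - (-5 + 2*d)/3))/2 = ((d + r) + (1 - 2*r/3 + (5/3 - 2*d/3)))/2 = ((d + r) + (8/3 - 2*d/3 - 2*r/3))/2 = (8/3 + d/3 + r/3)/2 = 4/3 + d/6 + r/6)
-101*(f(4, g(-2)) - 141) = -101*((4/3 + (⅙)*4 + (⅙)*0) - 141) = -101*((4/3 + ⅔ + 0) - 141) = -101*(2 - 141) = -101*(-139) = 14039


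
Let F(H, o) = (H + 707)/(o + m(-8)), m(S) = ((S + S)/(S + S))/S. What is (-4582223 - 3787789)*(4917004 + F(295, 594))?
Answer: -195529289275728240/4751 ≈ -4.1155e+13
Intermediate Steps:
m(S) = 1/S (m(S) = ((2*S)/((2*S)))/S = ((2*S)*(1/(2*S)))/S = 1/S)
F(H, o) = (707 + H)/(-⅛ + o) (F(H, o) = (H + 707)/(o + 1/(-8)) = (707 + H)/(o - ⅛) = (707 + H)/(-⅛ + o))
(-4582223 - 3787789)*(4917004 + F(295, 594)) = (-4582223 - 3787789)*(4917004 + 8*(707 + 295)/(-1 + 8*594)) = -8370012*(4917004 + 8*1002/(-1 + 4752)) = -8370012*(4917004 + 8*1002/4751) = -8370012*(4917004 + 8*(1/4751)*1002) = -8370012*(4917004 + 8016/4751) = -8370012*23360694020/4751 = -195529289275728240/4751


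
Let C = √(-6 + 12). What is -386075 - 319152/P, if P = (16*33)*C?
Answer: -386075 - 6649*√6/66 ≈ -3.8632e+5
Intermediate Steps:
C = √6 ≈ 2.4495
P = 528*√6 (P = (16*33)*√6 = 528*√6 ≈ 1293.3)
-386075 - 319152/P = -386075 - 319152*√6/3168 = -386075 - 6649*√6/66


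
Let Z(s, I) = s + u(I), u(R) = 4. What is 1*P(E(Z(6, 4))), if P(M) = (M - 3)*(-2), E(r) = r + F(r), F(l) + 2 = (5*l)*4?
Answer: -410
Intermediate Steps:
Z(s, I) = 4 + s (Z(s, I) = s + 4 = 4 + s)
F(l) = -2 + 20*l (F(l) = -2 + (5*l)*4 = -2 + 20*l)
E(r) = -2 + 21*r (E(r) = r + (-2 + 20*r) = -2 + 21*r)
P(M) = 6 - 2*M (P(M) = (-3 + M)*(-2) = 6 - 2*M)
1*P(E(Z(6, 4))) = 1*(6 - 2*(-2 + 21*(4 + 6))) = 1*(6 - 2*(-2 + 21*10)) = 1*(6 - 2*(-2 + 210)) = 1*(6 - 2*208) = 1*(6 - 416) = 1*(-410) = -410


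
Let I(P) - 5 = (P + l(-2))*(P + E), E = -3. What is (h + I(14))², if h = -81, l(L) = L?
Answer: 3136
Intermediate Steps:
I(P) = 5 + (-3 + P)*(-2 + P) (I(P) = 5 + (P - 2)*(P - 3) = 5 + (-2 + P)*(-3 + P) = 5 + (-3 + P)*(-2 + P))
(h + I(14))² = (-81 + (11 + 14² - 5*14))² = (-81 + (11 + 196 - 70))² = (-81 + 137)² = 56² = 3136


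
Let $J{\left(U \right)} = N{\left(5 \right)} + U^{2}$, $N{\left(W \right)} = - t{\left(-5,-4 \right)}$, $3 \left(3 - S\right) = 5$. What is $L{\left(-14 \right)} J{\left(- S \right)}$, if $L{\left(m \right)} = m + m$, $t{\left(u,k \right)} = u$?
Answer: $- \frac{1708}{9} \approx -189.78$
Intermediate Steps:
$S = \frac{4}{3}$ ($S = 3 - \frac{5}{3} = \frac{4}{3} \approx 1.3333$)
$N{\left(W \right)} = 5$ ($N{\left(W \right)} = \left(-1\right) \left(-5\right) = 5$)
$L{\left(m \right)} = 2 m$
$J{\left(U \right)} = 5 + U^{2}$
$L{\left(-14 \right)} J{\left(- S \right)} = 2 \left(-14\right) \left(5 + \left(\left(-1\right) \frac{4}{3}\right)^{2}\right) = - 28 \left(5 + \left(- \frac{4}{3}\right)^{2}\right) = - 28 \left(5 + \frac{16}{9}\right) = \left(-28\right) \frac{61}{9} = - \frac{1708}{9}$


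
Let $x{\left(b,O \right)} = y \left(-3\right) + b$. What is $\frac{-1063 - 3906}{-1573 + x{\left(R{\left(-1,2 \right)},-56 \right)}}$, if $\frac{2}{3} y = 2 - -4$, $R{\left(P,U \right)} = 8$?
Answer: $\frac{4969}{1592} \approx 3.1212$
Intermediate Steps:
$y = 9$ ($y = \frac{3 \left(2 - -4\right)}{2} = \frac{3 \left(2 + 4\right)}{2} = \frac{3}{2} \cdot 6 = 9$)
$x{\left(b,O \right)} = -27 + b$ ($x{\left(b,O \right)} = 9 \left(-3\right) + b = -27 + b$)
$\frac{-1063 - 3906}{-1573 + x{\left(R{\left(-1,2 \right)},-56 \right)}} = \frac{-1063 - 3906}{-1573 + \left(-27 + 8\right)} = - \frac{4969}{-1573 - 19} = - \frac{4969}{-1592} = \left(-4969\right) \left(- \frac{1}{1592}\right) = \frac{4969}{1592}$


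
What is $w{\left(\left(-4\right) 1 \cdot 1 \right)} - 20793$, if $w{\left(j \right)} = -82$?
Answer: $-20875$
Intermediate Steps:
$w{\left(\left(-4\right) 1 \cdot 1 \right)} - 20793 = -82 - 20793 = -20875$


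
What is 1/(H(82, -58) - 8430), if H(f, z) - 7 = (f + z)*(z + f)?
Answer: -1/7847 ≈ -0.00012744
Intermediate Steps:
H(f, z) = 7 + (f + z)² (H(f, z) = 7 + (f + z)*(z + f) = 7 + (f + z)*(f + z) = 7 + (f + z)²)
1/(H(82, -58) - 8430) = 1/((7 + (82 - 58)²) - 8430) = 1/((7 + 24²) - 8430) = 1/((7 + 576) - 8430) = 1/(583 - 8430) = 1/(-7847) = -1/7847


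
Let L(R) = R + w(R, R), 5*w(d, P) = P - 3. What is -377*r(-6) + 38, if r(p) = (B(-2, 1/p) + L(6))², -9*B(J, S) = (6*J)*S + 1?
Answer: -3322622/225 ≈ -14767.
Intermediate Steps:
w(d, P) = -⅗ + P/5 (w(d, P) = (P - 3)/5 = (-3 + P)/5 = -⅗ + P/5)
B(J, S) = -⅑ - 2*J*S/3 (B(J, S) = -((6*J)*S + 1)/9 = -(6*J*S + 1)/9 = -(1 + 6*J*S)/9 = -⅑ - 2*J*S/3)
L(R) = -⅗ + 6*R/5 (L(R) = R + (-⅗ + R/5) = -⅗ + 6*R/5)
r(p) = (292/45 + 4/(3*p))² (r(p) = ((-⅑ - ⅔*(-2)/p) + (-⅗ + (6/5)*6))² = ((-⅑ + 4/(3*p)) + (-⅗ + 36/5))² = ((-⅑ + 4/(3*p)) + 33/5)² = (292/45 + 4/(3*p))²)
-377*r(-6) + 38 = -6032*(15 + 73*(-6))²/(2025*(-6)²) + 38 = -6032*(15 - 438)²/(2025*36) + 38 = -6032*(-423)²/(2025*36) + 38 = -6032*178929/(2025*36) + 38 = -377*8836/225 + 38 = -3331172/225 + 38 = -3322622/225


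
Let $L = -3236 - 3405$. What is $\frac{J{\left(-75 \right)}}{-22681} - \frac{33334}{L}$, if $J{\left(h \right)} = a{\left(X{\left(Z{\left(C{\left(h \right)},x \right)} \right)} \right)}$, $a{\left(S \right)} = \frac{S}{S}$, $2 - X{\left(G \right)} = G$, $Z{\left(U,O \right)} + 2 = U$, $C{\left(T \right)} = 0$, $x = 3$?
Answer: $\frac{756041813}{150624521} \approx 5.0194$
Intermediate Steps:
$Z{\left(U,O \right)} = -2 + U$
$X{\left(G \right)} = 2 - G$
$L = -6641$ ($L = -3236 - 3405 = -6641$)
$a{\left(S \right)} = 1$
$J{\left(h \right)} = 1$
$\frac{J{\left(-75 \right)}}{-22681} - \frac{33334}{L} = 1 \frac{1}{-22681} - \frac{33334}{-6641} = 1 \left(- \frac{1}{22681}\right) - - \frac{33334}{6641} = - \frac{1}{22681} + \frac{33334}{6641} = \frac{756041813}{150624521}$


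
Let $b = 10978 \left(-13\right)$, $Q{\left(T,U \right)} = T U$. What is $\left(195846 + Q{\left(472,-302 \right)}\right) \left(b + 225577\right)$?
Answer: $4416763626$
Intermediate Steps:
$b = -142714$
$\left(195846 + Q{\left(472,-302 \right)}\right) \left(b + 225577\right) = \left(195846 + 472 \left(-302\right)\right) \left(-142714 + 225577\right) = \left(195846 - 142544\right) 82863 = 53302 \cdot 82863 = 4416763626$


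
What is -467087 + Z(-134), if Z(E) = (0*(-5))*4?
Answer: -467087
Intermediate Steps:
Z(E) = 0 (Z(E) = 0*4 = 0)
-467087 + Z(-134) = -467087 + 0 = -467087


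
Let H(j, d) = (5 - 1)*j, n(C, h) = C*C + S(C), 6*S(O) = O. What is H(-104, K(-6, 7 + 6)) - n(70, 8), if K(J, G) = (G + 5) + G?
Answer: -15983/3 ≈ -5327.7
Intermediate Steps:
K(J, G) = 5 + 2*G (K(J, G) = (5 + G) + G = 5 + 2*G)
S(O) = O/6
n(C, h) = C² + C/6 (n(C, h) = C*C + C/6 = C² + C/6)
H(j, d) = 4*j
H(-104, K(-6, 7 + 6)) - n(70, 8) = 4*(-104) - 70*(⅙ + 70) = -416 - 70*421/6 = -416 - 1*14735/3 = -416 - 14735/3 = -15983/3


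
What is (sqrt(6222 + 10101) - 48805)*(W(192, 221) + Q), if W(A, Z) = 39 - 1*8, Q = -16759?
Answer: 816410040 - 16728*sqrt(16323) ≈ 8.1427e+8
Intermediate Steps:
W(A, Z) = 31 (W(A, Z) = 39 - 8 = 31)
(sqrt(6222 + 10101) - 48805)*(W(192, 221) + Q) = (sqrt(6222 + 10101) - 48805)*(31 - 16759) = (sqrt(16323) - 48805)*(-16728) = (-48805 + sqrt(16323))*(-16728) = 816410040 - 16728*sqrt(16323)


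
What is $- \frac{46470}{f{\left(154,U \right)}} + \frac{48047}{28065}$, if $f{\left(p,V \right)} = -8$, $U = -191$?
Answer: $\frac{652282463}{112260} \approx 5810.5$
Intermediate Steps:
$- \frac{46470}{f{\left(154,U \right)}} + \frac{48047}{28065} = - \frac{46470}{-8} + \frac{48047}{28065} = \left(-46470\right) \left(- \frac{1}{8}\right) + 48047 \cdot \frac{1}{28065} = \frac{23235}{4} + \frac{48047}{28065} = \frac{652282463}{112260}$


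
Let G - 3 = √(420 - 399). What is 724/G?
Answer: -181 + 181*√21/3 ≈ 95.482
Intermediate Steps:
G = 3 + √21 (G = 3 + √(420 - 399) = 3 + √21 ≈ 7.5826)
724/G = 724/(3 + √21)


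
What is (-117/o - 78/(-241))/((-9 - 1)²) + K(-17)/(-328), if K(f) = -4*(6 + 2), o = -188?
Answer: 19880501/185762800 ≈ 0.10702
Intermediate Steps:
K(f) = -32 (K(f) = -4*8 = -32)
(-117/o - 78/(-241))/((-9 - 1)²) + K(-17)/(-328) = (-117/(-188) - 78/(-241))/((-9 - 1)²) - 32/(-328) = (-117*(-1/188) - 78*(-1/241))/((-10)²) - 32*(-1/328) = (117/188 + 78/241)/100 + 4/41 = (42861/45308)*(1/100) + 4/41 = 42861/4530800 + 4/41 = 19880501/185762800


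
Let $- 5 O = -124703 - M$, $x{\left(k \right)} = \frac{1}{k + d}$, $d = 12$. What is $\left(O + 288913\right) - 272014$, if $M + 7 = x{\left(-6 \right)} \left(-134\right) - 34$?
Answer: $\frac{627404}{15} \approx 41827.0$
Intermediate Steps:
$x{\left(k \right)} = \frac{1}{12 + k}$ ($x{\left(k \right)} = \frac{1}{k + 12} = \frac{1}{12 + k}$)
$M = - \frac{190}{3}$ ($M = -7 - \left(34 - \frac{1}{12 - 6} \left(-134\right)\right) = -7 - \left(34 - \frac{1}{6} \left(-134\right)\right) = -7 + \left(\frac{1}{6} \left(-134\right) - 34\right) = -7 - \frac{169}{3} = - \frac{190}{3} \approx -63.333$)
$O = \frac{373919}{15}$ ($O = - \frac{-124703 - - \frac{190}{3}}{5} = - \frac{-124703 + \frac{190}{3}}{5} = \left(- \frac{1}{5}\right) \left(- \frac{373919}{3}\right) = \frac{373919}{15} \approx 24928.0$)
$\left(O + 288913\right) - 272014 = \left(\frac{373919}{15} + 288913\right) - 272014 = \frac{4707614}{15} - 272014 = \frac{627404}{15}$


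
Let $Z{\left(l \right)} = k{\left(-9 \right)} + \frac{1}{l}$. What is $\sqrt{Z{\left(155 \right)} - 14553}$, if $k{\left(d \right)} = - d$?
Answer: $\frac{i \sqrt{349419445}}{155} \approx 120.6 i$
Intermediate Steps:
$Z{\left(l \right)} = 9 + \frac{1}{l}$ ($Z{\left(l \right)} = \left(-1\right) \left(-9\right) + \frac{1}{l} = 9 + \frac{1}{l}$)
$\sqrt{Z{\left(155 \right)} - 14553} = \sqrt{\left(9 + \frac{1}{155}\right) - 14553} = \sqrt{\frac{1396}{155} - 14553} = \sqrt{- \frac{2254319}{155}} = \frac{i \sqrt{349419445}}{155}$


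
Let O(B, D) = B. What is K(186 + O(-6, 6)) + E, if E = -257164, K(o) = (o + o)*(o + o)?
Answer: -127564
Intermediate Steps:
K(o) = 4*o**2 (K(o) = (2*o)*(2*o) = 4*o**2)
K(186 + O(-6, 6)) + E = 4*(186 - 6)**2 - 257164 = 4*180**2 - 257164 = 4*32400 - 257164 = 129600 - 257164 = -127564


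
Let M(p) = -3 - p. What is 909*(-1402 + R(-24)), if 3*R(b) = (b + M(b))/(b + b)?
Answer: -20390385/16 ≈ -1.2744e+6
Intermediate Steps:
R(b) = -1/(2*b) (R(b) = ((b + (-3 - b))/(b + b))/3 = (-3*1/(2*b))/3 = (-3/(2*b))/3 = -1/(2*b))
909*(-1402 + R(-24)) = 909*(-1402 - ½/(-24)) = 909*(-1402 - ½*(-1/24)) = 909*(-1402 + 1/48) = 909*(-67295/48) = -20390385/16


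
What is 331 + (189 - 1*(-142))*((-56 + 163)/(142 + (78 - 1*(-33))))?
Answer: 119160/253 ≈ 470.99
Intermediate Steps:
331 + (189 - 1*(-142))*((-56 + 163)/(142 + (78 - 1*(-33)))) = 331 + (189 + 142)*(107/(142 + (78 + 33))) = 331 + 331*(107/(142 + 111)) = 331 + 331*(107/253) = 331 + 35417/253 = 119160/253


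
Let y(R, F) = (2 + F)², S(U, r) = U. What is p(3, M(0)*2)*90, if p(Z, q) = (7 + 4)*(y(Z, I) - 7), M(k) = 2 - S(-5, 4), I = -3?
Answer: -5940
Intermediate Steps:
M(k) = 7 (M(k) = 2 - 1*(-5) = 2 + 5 = 7)
p(Z, q) = -66 (p(Z, q) = (7 + 4)*((2 - 3)² - 7) = 11*((-1)² - 7) = 11*(1 - 7) = 11*(-6) = -66)
p(3, M(0)*2)*90 = -66*90 = -5940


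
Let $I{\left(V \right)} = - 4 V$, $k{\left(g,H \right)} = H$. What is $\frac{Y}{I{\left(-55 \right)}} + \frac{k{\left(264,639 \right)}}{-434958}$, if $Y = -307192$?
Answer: $- \frac{11134646543}{7974230} \approx -1396.3$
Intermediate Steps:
$\frac{Y}{I{\left(-55 \right)}} + \frac{k{\left(264,639 \right)}}{-434958} = - \frac{307192}{\left(-4\right) \left(-55\right)} + \frac{639}{-434958} = - \frac{307192}{220} + 639 \left(- \frac{1}{434958}\right) = \left(-307192\right) \frac{1}{220} - \frac{213}{144986} = - \frac{76798}{55} - \frac{213}{144986} = - \frac{11134646543}{7974230}$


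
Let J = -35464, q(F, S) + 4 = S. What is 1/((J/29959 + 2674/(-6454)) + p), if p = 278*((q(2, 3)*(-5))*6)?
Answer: 13811099/115162494587 ≈ 0.00011993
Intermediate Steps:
q(F, S) = -4 + S
p = 8340 (p = 278*(((-4 + 3)*(-5))*6) = 278*(-1*(-5)*6) = 278*(5*6) = 278*30 = 8340)
1/((J/29959 + 2674/(-6454)) + p) = 1/((-35464/29959 + 2674/(-6454)) + 8340) = 1/((-35464*1/29959 + 2674*(-1/6454)) + 8340) = 1/((-35464/29959 - 191/461) + 8340) = 1/(-22071073/13811099 + 8340) = 1/(115162494587/13811099) = 13811099/115162494587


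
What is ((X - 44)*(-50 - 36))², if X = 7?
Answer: 10125124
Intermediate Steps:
((X - 44)*(-50 - 36))² = ((7 - 44)*(-50 - 36))² = (-37*(-86))² = 3182² = 10125124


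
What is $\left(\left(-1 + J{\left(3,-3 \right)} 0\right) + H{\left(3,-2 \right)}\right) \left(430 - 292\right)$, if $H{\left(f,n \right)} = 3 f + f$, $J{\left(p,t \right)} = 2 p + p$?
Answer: $1518$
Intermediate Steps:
$J{\left(p,t \right)} = 3 p$
$H{\left(f,n \right)} = 4 f$
$\left(\left(-1 + J{\left(3,-3 \right)} 0\right) + H{\left(3,-2 \right)}\right) \left(430 - 292\right) = \left(\left(-1 + 3 \cdot 3 \cdot 0\right) + 4 \cdot 3\right) \left(430 - 292\right) = \left(\left(-1 + 9 \cdot 0\right) + 12\right) 138 = \left(\left(-1 + 0\right) + 12\right) 138 = \left(-1 + 12\right) 138 = 11 \cdot 138 = 1518$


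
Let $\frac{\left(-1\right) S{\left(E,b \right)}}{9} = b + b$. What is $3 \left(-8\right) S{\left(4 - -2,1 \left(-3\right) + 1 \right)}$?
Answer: $-864$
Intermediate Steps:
$S{\left(E,b \right)} = - 18 b$ ($S{\left(E,b \right)} = - 9 \left(b + b\right) = - 9 \cdot 2 b = - 18 b$)
$3 \left(-8\right) S{\left(4 - -2,1 \left(-3\right) + 1 \right)} = 3 \left(-8\right) \left(- 18 \left(1 \left(-3\right) + 1\right)\right) = - 24 \left(- 18 \left(-3 + 1\right)\right) = - 24 \left(\left(-18\right) \left(-2\right)\right) = \left(-24\right) 36 = -864$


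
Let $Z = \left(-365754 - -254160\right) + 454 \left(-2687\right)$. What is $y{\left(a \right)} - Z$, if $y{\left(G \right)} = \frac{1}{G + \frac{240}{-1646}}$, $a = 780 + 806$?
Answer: $\frac{1737807436559}{1305158} \approx 1.3315 \cdot 10^{6}$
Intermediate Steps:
$a = 1586$
$y{\left(G \right)} = \frac{1}{- \frac{120}{823} + G}$ ($y{\left(G \right)} = \frac{1}{G + 240 \left(- \frac{1}{1646}\right)} = \frac{1}{G - \frac{120}{823}} = \frac{1}{- \frac{120}{823} + G}$)
$Z = -1331492$ ($Z = \left(-365754 + 254160\right) - 1219898 = -111594 - 1219898 = -1331492$)
$y{\left(a \right)} - Z = \frac{823}{-120 + 823 \cdot 1586} - -1331492 = \frac{823}{-120 + 1305278} + 1331492 = \frac{823}{1305158} + 1331492 = \frac{1737807436559}{1305158}$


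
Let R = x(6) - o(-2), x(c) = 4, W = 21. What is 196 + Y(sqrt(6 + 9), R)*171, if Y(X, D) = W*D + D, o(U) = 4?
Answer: 196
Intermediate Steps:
R = 0 (R = 4 - 1*4 = 4 - 4 = 0)
Y(X, D) = 22*D (Y(X, D) = 21*D + D = 22*D)
196 + Y(sqrt(6 + 9), R)*171 = 196 + (22*0)*171 = 196 + 0*171 = 196 + 0 = 196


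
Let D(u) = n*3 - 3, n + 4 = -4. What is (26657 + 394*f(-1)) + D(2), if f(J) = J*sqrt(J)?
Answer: 26630 - 394*I ≈ 26630.0 - 394.0*I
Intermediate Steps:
n = -8 (n = -4 - 4 = -8)
f(J) = J**(3/2)
D(u) = -27 (D(u) = -8*3 - 3 = -24 - 3 = -27)
(26657 + 394*f(-1)) + D(2) = (26657 + 394*(-1)**(3/2)) - 27 = (26657 + 394*(-I)) - 27 = (26657 - 394*I) - 27 = 26630 - 394*I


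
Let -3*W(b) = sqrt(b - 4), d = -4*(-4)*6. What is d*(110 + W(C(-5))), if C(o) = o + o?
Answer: 10560 - 32*I*sqrt(14) ≈ 10560.0 - 119.73*I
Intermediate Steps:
C(o) = 2*o
d = 96 (d = 16*6 = 96)
W(b) = -sqrt(-4 + b)/3 (W(b) = -sqrt(b - 4)/3 = -sqrt(-4 + b)/3)
d*(110 + W(C(-5))) = 96*(110 - sqrt(-4 + 2*(-5))/3) = 96*(110 - sqrt(-4 - 10)/3) = 96*(110 - I*sqrt(14)/3) = 10560 - 32*I*sqrt(14)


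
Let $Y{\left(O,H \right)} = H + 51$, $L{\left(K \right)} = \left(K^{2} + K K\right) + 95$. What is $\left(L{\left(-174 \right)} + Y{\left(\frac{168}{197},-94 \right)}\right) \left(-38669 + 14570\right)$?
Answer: $-1460495796$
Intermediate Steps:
$L{\left(K \right)} = 95 + 2 K^{2}$ ($L{\left(K \right)} = \left(K^{2} + K^{2}\right) + 95 = 2 K^{2} + 95 = 95 + 2 K^{2}$)
$Y{\left(O,H \right)} = 51 + H$
$\left(L{\left(-174 \right)} + Y{\left(\frac{168}{197},-94 \right)}\right) \left(-38669 + 14570\right) = \left(\left(95 + 2 \left(-174\right)^{2}\right) + \left(51 - 94\right)\right) \left(-38669 + 14570\right) = \left(\left(95 + 2 \cdot 30276\right) - 43\right) \left(-24099\right) = \left(\left(95 + 60552\right) - 43\right) \left(-24099\right) = \left(60647 - 43\right) \left(-24099\right) = 60604 \left(-24099\right) = -1460495796$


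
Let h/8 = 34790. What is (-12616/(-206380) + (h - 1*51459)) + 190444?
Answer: 21530854629/51595 ≈ 4.1731e+5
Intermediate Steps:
h = 278320 (h = 8*34790 = 278320)
(-12616/(-206380) + (h - 1*51459)) + 190444 = (-12616/(-206380) + (278320 - 1*51459)) + 190444 = (-12616*(-1/206380) + (278320 - 51459)) + 190444 = (3154/51595 + 226861) + 190444 = 11704896449/51595 + 190444 = 21530854629/51595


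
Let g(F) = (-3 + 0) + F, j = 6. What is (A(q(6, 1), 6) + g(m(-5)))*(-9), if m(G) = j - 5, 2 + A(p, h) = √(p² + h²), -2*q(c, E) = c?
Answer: 36 - 27*√5 ≈ -24.374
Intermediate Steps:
q(c, E) = -c/2
A(p, h) = -2 + √(h² + p²) (A(p, h) = -2 + √(p² + h²) = -2 + √(h² + p²))
m(G) = 1 (m(G) = 6 - 5 = 1)
g(F) = -3 + F
(A(q(6, 1), 6) + g(m(-5)))*(-9) = ((-2 + √(6² + (-½*6)²)) + (-3 + 1))*(-9) = ((-2 + √(36 + (-3)²)) - 2)*(-9) = ((-2 + √(36 + 9)) - 2)*(-9) = ((-2 + √45) - 2)*(-9) = ((-2 + 3*√5) - 2)*(-9) = (-4 + 3*√5)*(-9) = 36 - 27*√5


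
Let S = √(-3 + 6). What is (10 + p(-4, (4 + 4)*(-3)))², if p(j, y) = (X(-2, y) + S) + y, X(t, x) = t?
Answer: (-16 + √3)² ≈ 203.57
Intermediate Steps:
S = √3 ≈ 1.7320
p(j, y) = -2 + y + √3 (p(j, y) = (-2 + √3) + y = -2 + y + √3)
(10 + p(-4, (4 + 4)*(-3)))² = (10 + (-2 + (4 + 4)*(-3) + √3))² = (10 + (-2 + 8*(-3) + √3))² = (10 + (-2 - 24 + √3))² = (10 + (-26 + √3))² = (-16 + √3)²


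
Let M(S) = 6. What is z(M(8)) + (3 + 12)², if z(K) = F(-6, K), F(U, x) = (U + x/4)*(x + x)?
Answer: 171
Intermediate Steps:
F(U, x) = 2*x*(U + x/4) (F(U, x) = (U + x*(¼))*(2*x) = (U + x/4)*(2*x) = 2*x*(U + x/4))
z(K) = K*(-24 + K)/2 (z(K) = K*(K + 4*(-6))/2 = K*(K - 24)/2 = K*(-24 + K)/2)
z(M(8)) + (3 + 12)² = (½)*6*(-24 + 6) + (3 + 12)² = (½)*6*(-18) + 15² = -54 + 225 = 171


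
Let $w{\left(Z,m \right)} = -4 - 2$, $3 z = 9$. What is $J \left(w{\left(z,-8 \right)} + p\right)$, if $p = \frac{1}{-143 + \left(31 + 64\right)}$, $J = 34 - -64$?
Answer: $- \frac{14161}{24} \approx -590.04$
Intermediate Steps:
$z = 3$ ($z = \frac{1}{3} \cdot 9 = 3$)
$w{\left(Z,m \right)} = -6$ ($w{\left(Z,m \right)} = -4 - 2 = -6$)
$J = 98$ ($J = 34 + 64 = 98$)
$p = - \frac{1}{48}$ ($p = \frac{1}{-143 + 95} = \frac{1}{-48} = - \frac{1}{48} \approx -0.020833$)
$J \left(w{\left(z,-8 \right)} + p\right) = 98 \left(-6 - \frac{1}{48}\right) = 98 \left(- \frac{289}{48}\right) = - \frac{14161}{24}$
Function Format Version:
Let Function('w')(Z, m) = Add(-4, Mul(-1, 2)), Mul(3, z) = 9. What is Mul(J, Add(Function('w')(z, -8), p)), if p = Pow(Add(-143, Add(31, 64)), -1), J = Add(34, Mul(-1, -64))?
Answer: Rational(-14161, 24) ≈ -590.04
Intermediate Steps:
z = 3 (z = Mul(Rational(1, 3), 9) = 3)
Function('w')(Z, m) = -6 (Function('w')(Z, m) = Add(-4, -2) = -6)
J = 98 (J = Add(34, 64) = 98)
p = Rational(-1, 48) (p = Pow(Add(-143, 95), -1) = Pow(-48, -1) = Rational(-1, 48) ≈ -0.020833)
Mul(J, Add(Function('w')(z, -8), p)) = Mul(98, Add(-6, Rational(-1, 48))) = Mul(98, Rational(-289, 48)) = Rational(-14161, 24)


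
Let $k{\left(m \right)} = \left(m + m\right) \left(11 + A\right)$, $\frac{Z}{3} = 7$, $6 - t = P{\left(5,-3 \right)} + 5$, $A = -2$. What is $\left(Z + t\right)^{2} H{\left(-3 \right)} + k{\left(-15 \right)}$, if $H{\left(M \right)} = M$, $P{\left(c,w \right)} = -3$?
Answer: $-2145$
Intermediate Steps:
$t = 4$ ($t = 6 - \left(-3 + 5\right) = 6 - 2 = 4$)
$Z = 21$ ($Z = 3 \cdot 7 = 21$)
$k{\left(m \right)} = 18 m$ ($k{\left(m \right)} = \left(m + m\right) \left(11 - 2\right) = 2 m 9 = 18 m$)
$\left(Z + t\right)^{2} H{\left(-3 \right)} + k{\left(-15 \right)} = \left(21 + 4\right)^{2} \left(-3\right) + 18 \left(-15\right) = 25^{2} \left(-3\right) - 270 = 625 \left(-3\right) - 270 = -1875 - 270 = -2145$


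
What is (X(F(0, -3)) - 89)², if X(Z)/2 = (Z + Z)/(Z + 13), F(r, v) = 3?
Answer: 124609/16 ≈ 7788.1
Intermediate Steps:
X(Z) = 4*Z/(13 + Z) (X(Z) = 2*((Z + Z)/(Z + 13)) = 2*((2*Z)/(13 + Z)) = 2*(2*Z/(13 + Z)) = 4*Z/(13 + Z))
(X(F(0, -3)) - 89)² = (4*3/(13 + 3) - 89)² = (4*3/16 - 89)² = (4*3*(1/16) - 89)² = (¾ - 89)² = (-353/4)² = 124609/16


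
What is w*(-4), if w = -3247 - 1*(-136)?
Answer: 12444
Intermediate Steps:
w = -3111 (w = -3247 + 136 = -3111)
w*(-4) = -3111*(-4) = 12444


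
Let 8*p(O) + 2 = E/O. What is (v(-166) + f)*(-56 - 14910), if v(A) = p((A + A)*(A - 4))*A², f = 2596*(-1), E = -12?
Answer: 24133789967/170 ≈ 1.4196e+8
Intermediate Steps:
f = -2596
p(O) = -¼ - 3/(2*O) (p(O) = -¼ + (-12/O)/8 = -¼ - 3/(2*O))
v(A) = A*(-6 - 2*A*(-4 + A))/(8*(-4 + A)) (v(A) = ((-6 - (A + A)*(A - 4))/(4*(((A + A)*(A - 4)))))*A² = ((-6 - 2*A*(-4 + A))/(4*(((2*A)*(-4 + A)))))*A² = ((-6 - 2*A*(-4 + A))/(4*((2*A*(-4 + A)))))*A² = ((1/(2*A*(-4 + A)))*(-6 - 2*A*(-4 + A))/4)*A² = ((-6 - 2*A*(-4 + A))/(8*A*(-4 + A)))*A² = A*(-6 - 2*A*(-4 + A))/(8*(-4 + A)))
(v(-166) + f)*(-56 - 14910) = (-1*(-166)*(3 - 166*(-4 - 166))/(-16 + 4*(-166)) - 2596)*(-56 - 14910) = (-1*(-166)*(3 - 166*(-170))/(-16 - 664) - 2596)*(-14966) = (-1*(-166)*(3 + 28220)/(-680) - 2596)*(-14966) = (-1*(-166)*(-1/680)*28223 - 2596)*(-14966) = (-2342509/340 - 2596)*(-14966) = -3225149/340*(-14966) = 24133789967/170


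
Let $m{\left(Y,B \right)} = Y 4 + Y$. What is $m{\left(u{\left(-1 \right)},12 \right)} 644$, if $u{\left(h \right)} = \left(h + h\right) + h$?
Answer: $-9660$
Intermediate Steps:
$u{\left(h \right)} = 3 h$ ($u{\left(h \right)} = 2 h + h = 3 h$)
$m{\left(Y,B \right)} = 5 Y$ ($m{\left(Y,B \right)} = 4 Y + Y = 5 Y$)
$m{\left(u{\left(-1 \right)},12 \right)} 644 = 5 \cdot 3 \left(-1\right) 644 = 5 \left(-3\right) 644 = \left(-15\right) 644 = -9660$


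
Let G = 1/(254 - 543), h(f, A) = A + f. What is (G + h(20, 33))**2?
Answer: 234579856/83521 ≈ 2808.6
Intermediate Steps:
G = -1/289 (G = 1/(-289) = -1/289 ≈ -0.0034602)
(G + h(20, 33))**2 = (-1/289 + (33 + 20))**2 = (-1/289 + 53)**2 = (15316/289)**2 = 234579856/83521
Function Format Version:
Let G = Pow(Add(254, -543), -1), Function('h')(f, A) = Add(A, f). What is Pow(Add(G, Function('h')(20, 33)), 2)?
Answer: Rational(234579856, 83521) ≈ 2808.6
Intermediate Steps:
G = Rational(-1, 289) (G = Pow(-289, -1) = Rational(-1, 289) ≈ -0.0034602)
Pow(Add(G, Function('h')(20, 33)), 2) = Pow(Add(Rational(-1, 289), Add(33, 20)), 2) = Pow(Add(Rational(-1, 289), 53), 2) = Pow(Rational(15316, 289), 2) = Rational(234579856, 83521)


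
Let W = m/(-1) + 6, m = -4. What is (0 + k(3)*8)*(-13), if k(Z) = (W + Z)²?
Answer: -17576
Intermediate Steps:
W = 10 (W = -4/(-1) + 6 = -4*(-1) + 6 = 4 + 6 = 10)
k(Z) = (10 + Z)²
(0 + k(3)*8)*(-13) = (0 + (10 + 3)²*8)*(-13) = (0 + 13²*8)*(-13) = (0 + 169*8)*(-13) = (0 + 1352)*(-13) = 1352*(-13) = -17576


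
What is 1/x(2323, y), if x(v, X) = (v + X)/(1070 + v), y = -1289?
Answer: 3393/1034 ≈ 3.2814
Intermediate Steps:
x(v, X) = (X + v)/(1070 + v)
1/x(2323, y) = 1/((-1289 + 2323)/(1070 + 2323)) = 1/(1034/3393) = 3393/1034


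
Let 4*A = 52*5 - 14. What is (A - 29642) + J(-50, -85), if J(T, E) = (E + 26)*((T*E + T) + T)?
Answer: -548861/2 ≈ -2.7443e+5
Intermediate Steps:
A = 123/2 (A = (52*5 - 14)/4 = (260 - 14)/4 = (¼)*246 = 123/2 ≈ 61.500)
J(T, E) = (26 + E)*(2*T + E*T) (J(T, E) = (26 + E)*((E*T + T) + T) = (26 + E)*((T + E*T) + T) = (26 + E)*(2*T + E*T))
(A - 29642) + J(-50, -85) = (123/2 - 29642) - 50*(52 + (-85)² + 28*(-85)) = -59161/2 - 50*(52 + 7225 - 2380) = -59161/2 - 50*4897 = -59161/2 - 244850 = -548861/2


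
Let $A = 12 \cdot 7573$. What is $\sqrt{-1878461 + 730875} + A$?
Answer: $90876 + i \sqrt{1147586} \approx 90876.0 + 1071.3 i$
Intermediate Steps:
$A = 90876$
$\sqrt{-1878461 + 730875} + A = \sqrt{-1878461 + 730875} + 90876 = \sqrt{-1147586} + 90876 = i \sqrt{1147586} + 90876 = 90876 + i \sqrt{1147586}$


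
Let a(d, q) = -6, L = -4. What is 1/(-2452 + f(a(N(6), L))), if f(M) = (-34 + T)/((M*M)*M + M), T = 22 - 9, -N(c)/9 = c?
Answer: -74/181441 ≈ -0.00040785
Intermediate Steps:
N(c) = -9*c
T = 13
f(M) = -21/(M + M³) (f(M) = (-34 + 13)/((M*M)*M + M) = -21/(M²*M + M) = -21/(M³ + M) = -21/(M + M³))
1/(-2452 + f(a(N(6), L))) = 1/(-2452 - 21/(-6 + (-6)³)) = 1/(-2452 - 21/(-6 - 216)) = 1/(-2452 - 21/(-222)) = 1/(-2452 - 21*(-1/222)) = 1/(-2452 + 7/74) = 1/(-181441/74) = -74/181441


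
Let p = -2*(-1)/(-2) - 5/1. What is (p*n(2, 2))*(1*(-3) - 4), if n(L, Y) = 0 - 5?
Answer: -210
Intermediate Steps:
n(L, Y) = -5
p = -6 (p = 2*(-½) - 5*1 = -1 - 5 = -6)
(p*n(2, 2))*(1*(-3) - 4) = (-6*(-5))*(1*(-3) - 4) = 30*(-3 - 4) = 30*(-7) = -210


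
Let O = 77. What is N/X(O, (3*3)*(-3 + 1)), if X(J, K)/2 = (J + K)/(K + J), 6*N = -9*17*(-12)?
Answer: 153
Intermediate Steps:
N = 306 (N = (-9*17*(-12))/6 = (-153*(-12))/6 = (⅙)*1836 = 306)
X(J, K) = 2 (X(J, K) = 2*((J + K)/(K + J)) = 2*((J + K)/(J + K)) = 2*1 = 2)
N/X(O, (3*3)*(-3 + 1)) = 306/2 = 306*(½) = 153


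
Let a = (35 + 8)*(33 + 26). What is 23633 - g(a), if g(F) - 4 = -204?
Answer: 23833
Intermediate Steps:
a = 2537 (a = 43*59 = 2537)
g(F) = -200 (g(F) = 4 - 204 = -200)
23633 - g(a) = 23633 - 1*(-200) = 23633 + 200 = 23833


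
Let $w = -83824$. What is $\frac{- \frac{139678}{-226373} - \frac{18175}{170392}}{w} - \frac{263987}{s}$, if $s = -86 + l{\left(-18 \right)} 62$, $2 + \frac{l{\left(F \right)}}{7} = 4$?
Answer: $- \frac{60967266100338307285}{180601322150667392} \approx -337.58$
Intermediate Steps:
$l{\left(F \right)} = 14$ ($l{\left(F \right)} = -14 + 7 \cdot 4 = -14 + 28 = 14$)
$s = 782$ ($s = -86 + 14 \cdot 62 = -86 + 868 = 782$)
$\frac{- \frac{139678}{-226373} - \frac{18175}{170392}}{w} - \frac{263987}{s} = \frac{- \frac{139678}{-226373} - \frac{18175}{170392}}{-83824} - \frac{263987}{782} = \left(\left(-139678\right) \left(- \frac{1}{226373}\right) - \frac{18175}{170392}\right) \left(- \frac{1}{83824}\right) - \frac{263987}{782} = \left(\frac{19954}{32339} - \frac{18175}{170392}\right) \left(- \frac{1}{83824}\right) - \frac{263987}{782} = \frac{2812240643}{5510306888} \left(- \frac{1}{83824}\right) - \frac{263987}{782} = - \frac{2812240643}{461895964579712} - \frac{263987}{782} = - \frac{60967266100338307285}{180601322150667392}$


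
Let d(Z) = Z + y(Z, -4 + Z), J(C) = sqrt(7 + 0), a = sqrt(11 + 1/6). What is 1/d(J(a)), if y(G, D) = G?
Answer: sqrt(7)/14 ≈ 0.18898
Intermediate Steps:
a = sqrt(402)/6 (a = sqrt(11 + 1/6) = sqrt(67/6) = sqrt(402)/6 ≈ 3.3417)
J(C) = sqrt(7)
d(Z) = 2*Z (d(Z) = Z + Z = 2*Z)
1/d(J(a)) = 1/(2*sqrt(7)) = sqrt(7)/14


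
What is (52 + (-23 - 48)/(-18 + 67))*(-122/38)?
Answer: -151097/931 ≈ -162.30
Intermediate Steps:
(52 + (-23 - 48)/(-18 + 67))*(-122/38) = (52 - 71/49)*(-122*1/38) = (52 - 71*1/49)*(-61/19) = (52 - 71/49)*(-61/19) = (2477/49)*(-61/19) = -151097/931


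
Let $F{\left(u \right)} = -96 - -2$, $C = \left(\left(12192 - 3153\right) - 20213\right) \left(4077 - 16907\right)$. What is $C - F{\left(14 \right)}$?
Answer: $143362514$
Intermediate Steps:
$C = 143362420$ ($C = \left(9039 - 20213\right) \left(-12830\right) = \left(-11174\right) \left(-12830\right) = 143362420$)
$F{\left(u \right)} = -94$ ($F{\left(u \right)} = -96 + 2 = -94$)
$C - F{\left(14 \right)} = 143362420 - -94 = 143362420 + 94 = 143362514$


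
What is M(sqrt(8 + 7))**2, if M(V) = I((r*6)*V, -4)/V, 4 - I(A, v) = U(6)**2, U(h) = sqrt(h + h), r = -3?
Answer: 64/15 ≈ 4.2667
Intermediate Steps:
U(h) = sqrt(2)*sqrt(h) (U(h) = sqrt(2*h) = sqrt(2)*sqrt(h))
I(A, v) = -8 (I(A, v) = 4 - (sqrt(2)*sqrt(6))**2 = 4 - (2*sqrt(3))**2 = 4 - 1*12 = 4 - 12 = -8)
M(V) = -8/V
M(sqrt(8 + 7))**2 = (-8/sqrt(8 + 7))**2 = (-8*sqrt(15)/15)**2 = 64/15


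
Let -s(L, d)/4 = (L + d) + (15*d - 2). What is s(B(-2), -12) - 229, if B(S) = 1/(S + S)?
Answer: 548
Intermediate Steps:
B(S) = 1/(2*S)
s(L, d) = 8 - 64*d - 4*L (s(L, d) = -4*((L + d) + (15*d - 2)) = -4*((L + d) + (-2 + 15*d)) = -4*(-2 + L + 16*d) = 8 - 64*d - 4*L)
s(B(-2), -12) - 229 = (8 - 64*(-12) - 2/(-2)) - 229 = (8 + 768 - 2*(-1)/2) - 229 = (8 + 768 - 4*(-1/4)) - 229 = (8 + 768 + 1) - 229 = 777 - 229 = 548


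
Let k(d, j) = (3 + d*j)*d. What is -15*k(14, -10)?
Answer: 28770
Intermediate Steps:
k(d, j) = d*(3 + d*j)
-15*k(14, -10) = -210*(3 + 14*(-10)) = -210*(3 - 140) = -210*(-137) = -15*(-1918) = 28770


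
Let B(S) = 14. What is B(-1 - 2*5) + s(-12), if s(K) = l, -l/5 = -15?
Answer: 89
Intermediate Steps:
l = 75 (l = -5*(-15) = 75)
s(K) = 75
B(-1 - 2*5) + s(-12) = 14 + 75 = 89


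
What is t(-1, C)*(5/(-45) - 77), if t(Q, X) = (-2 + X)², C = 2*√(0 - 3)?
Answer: 5552/9 + 5552*I*√3/9 ≈ 616.89 + 1068.5*I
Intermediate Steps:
C = 2*I*√3 (C = 2*√(-3) = 2*(I*√3) = 2*I*√3 ≈ 3.4641*I)
t(-1, C)*(5/(-45) - 77) = (-2 + 2*I*√3)²*(5/(-45) - 77) = (-2 + 2*I*√3)²*(5*(-1/45) - 77) = (-2 + 2*I*√3)²*(-⅑ - 77) = (-2 + 2*I*√3)²*(-694/9) = -694*(-2 + 2*I*√3)²/9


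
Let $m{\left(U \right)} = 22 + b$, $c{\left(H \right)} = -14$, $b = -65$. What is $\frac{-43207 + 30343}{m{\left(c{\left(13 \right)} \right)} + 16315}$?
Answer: $- \frac{268}{339} \approx -0.79056$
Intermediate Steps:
$m{\left(U \right)} = -43$ ($m{\left(U \right)} = 22 - 65 = -43$)
$\frac{-43207 + 30343}{m{\left(c{\left(13 \right)} \right)} + 16315} = \frac{-43207 + 30343}{-43 + 16315} = - \frac{12864}{16272} = \left(-12864\right) \frac{1}{16272} = - \frac{268}{339}$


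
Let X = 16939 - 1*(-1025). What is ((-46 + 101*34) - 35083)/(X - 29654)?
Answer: 6339/2338 ≈ 2.7113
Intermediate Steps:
X = 17964 (X = 16939 + 1025 = 17964)
((-46 + 101*34) - 35083)/(X - 29654) = ((-46 + 101*34) - 35083)/(17964 - 29654) = ((-46 + 3434) - 35083)/(-11690) = (3388 - 35083)*(-1/11690) = -31695*(-1/11690) = 6339/2338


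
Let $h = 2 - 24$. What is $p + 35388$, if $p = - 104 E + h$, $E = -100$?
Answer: $45766$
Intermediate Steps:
$h = -22$ ($h = 2 - 24 = -22$)
$p = 10378$ ($p = \left(-104\right) \left(-100\right) - 22 = 10400 - 22 = 10378$)
$p + 35388 = 10378 + 35388 = 45766$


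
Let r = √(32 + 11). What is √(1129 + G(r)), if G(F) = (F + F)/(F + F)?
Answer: √1130 ≈ 33.615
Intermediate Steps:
r = √43 ≈ 6.5574
G(F) = 1 (G(F) = (2*F)/((2*F)) = (2*F)*(1/(2*F)) = 1)
√(1129 + G(r)) = √(1129 + 1) = √1130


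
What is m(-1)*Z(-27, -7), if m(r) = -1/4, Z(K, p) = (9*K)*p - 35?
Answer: -833/2 ≈ -416.50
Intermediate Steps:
Z(K, p) = -35 + 9*K*p (Z(K, p) = 9*K*p - 35 = -35 + 9*K*p)
m(r) = -1/4 (m(r) = -1*1/4 = -1/4)
m(-1)*Z(-27, -7) = -(-35 + 9*(-27)*(-7))/4 = -(-35 + 1701)/4 = -1/4*1666 = -833/2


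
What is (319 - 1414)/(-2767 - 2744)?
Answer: 365/1837 ≈ 0.19869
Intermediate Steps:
(319 - 1414)/(-2767 - 2744) = -1095/(-5511) = -1095*(-1/5511) = 365/1837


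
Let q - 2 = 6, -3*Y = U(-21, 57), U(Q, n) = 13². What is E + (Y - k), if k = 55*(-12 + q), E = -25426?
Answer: -75787/3 ≈ -25262.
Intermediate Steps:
U(Q, n) = 169
Y = -169/3 (Y = -⅓*169 = -169/3 ≈ -56.333)
q = 8 (q = 2 + 6 = 8)
k = -220 (k = 55*(-12 + 8) = 55*(-4) = -220)
E + (Y - k) = -25426 + (-169/3 - 1*(-220)) = -25426 + (-169/3 + 220) = -25426 + 491/3 = -75787/3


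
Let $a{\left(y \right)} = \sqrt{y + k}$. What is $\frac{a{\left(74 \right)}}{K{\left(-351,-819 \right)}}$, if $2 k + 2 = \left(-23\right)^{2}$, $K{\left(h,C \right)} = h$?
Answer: $- \frac{5 \sqrt{6}}{234} \approx -0.05234$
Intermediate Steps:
$k = \frac{527}{2}$ ($k = -1 + \frac{\left(-23\right)^{2}}{2} = -1 + \frac{1}{2} \cdot 529 = -1 + \frac{529}{2} = \frac{527}{2} \approx 263.5$)
$a{\left(y \right)} = \sqrt{\frac{527}{2} + y}$ ($a{\left(y \right)} = \sqrt{y + \frac{527}{2}} = \sqrt{\frac{527}{2} + y}$)
$\frac{a{\left(74 \right)}}{K{\left(-351,-819 \right)}} = \frac{\frac{1}{2} \sqrt{1054 + 4 \cdot 74}}{-351} = \frac{\sqrt{1054 + 296}}{2} \left(- \frac{1}{351}\right) = \frac{\sqrt{1350}}{2} \left(- \frac{1}{351}\right) = \frac{15 \sqrt{6}}{2} \left(- \frac{1}{351}\right) = - \frac{5 \sqrt{6}}{234}$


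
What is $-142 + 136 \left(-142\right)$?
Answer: $-19454$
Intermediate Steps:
$-142 + 136 \left(-142\right) = -142 - 19312 = -19454$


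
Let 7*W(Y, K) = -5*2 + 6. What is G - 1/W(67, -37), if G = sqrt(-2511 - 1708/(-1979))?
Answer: 7/4 + I*sqrt(9830803219)/1979 ≈ 1.75 + 50.101*I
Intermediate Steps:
W(Y, K) = -4/7 (W(Y, K) = (-5*2 + 6)/7 = (-10 + 6)/7 = (1/7)*(-4) = -4/7)
G = I*sqrt(9830803219)/1979 (G = sqrt(-2511 - 1708*(-1/1979)) = sqrt(-2511 + 1708/1979) = sqrt(-4967561/1979) = I*sqrt(9830803219)/1979 ≈ 50.101*I)
G - 1/W(67, -37) = I*sqrt(9830803219)/1979 - 1/(-4/7) = I*sqrt(9830803219)/1979 - 1*(-7/4) = I*sqrt(9830803219)/1979 + 7/4 = 7/4 + I*sqrt(9830803219)/1979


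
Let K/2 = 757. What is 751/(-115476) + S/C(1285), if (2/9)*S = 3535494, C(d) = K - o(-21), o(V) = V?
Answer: 1837190020363/177255660 ≈ 10365.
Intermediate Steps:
K = 1514 (K = 2*757 = 1514)
C(d) = 1535 (C(d) = 1514 - 1*(-21) = 1514 + 21 = 1535)
S = 15909723 (S = (9/2)*3535494 = 15909723)
751/(-115476) + S/C(1285) = 751/(-115476) + 15909723/1535 = 751*(-1/115476) + 15909723*(1/1535) = -751/115476 + 15909723/1535 = 1837190020363/177255660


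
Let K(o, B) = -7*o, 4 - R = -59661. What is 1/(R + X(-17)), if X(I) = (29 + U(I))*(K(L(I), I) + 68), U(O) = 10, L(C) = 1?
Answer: 1/62044 ≈ 1.6118e-5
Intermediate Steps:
R = 59665 (R = 4 - 1*(-59661) = 4 + 59661 = 59665)
X(I) = 2379 (X(I) = (29 + 10)*(-7*1 + 68) = 39*(-7 + 68) = 39*61 = 2379)
1/(R + X(-17)) = 1/(59665 + 2379) = 1/62044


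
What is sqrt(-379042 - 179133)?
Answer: 5*I*sqrt(22327) ≈ 747.11*I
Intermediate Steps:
sqrt(-379042 - 179133) = sqrt(-558175) = 5*I*sqrt(22327)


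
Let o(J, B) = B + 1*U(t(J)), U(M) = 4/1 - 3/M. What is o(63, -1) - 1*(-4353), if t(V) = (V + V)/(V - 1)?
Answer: 91445/21 ≈ 4354.5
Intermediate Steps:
t(V) = 2*V/(-1 + V) (t(V) = (2*V)/(-1 + V) = 2*V/(-1 + V))
U(M) = 4 - 3/M (U(M) = 4*1 - 3/M = 4 - 3/M)
o(J, B) = 4 + B - 3*(-1 + J)/(2*J) (o(J, B) = B + 1*(4 - 3*(-1 + J)/(2*J)) = B + (4 - 3*(-1 + J)/(2*J)) = 4 + B - 3*(-1 + J)/(2*J))
o(63, -1) - 1*(-4353) = (5/2 - 1 + (3/2)/63) - 1*(-4353) = (5/2 - 1 + (3/2)*(1/63)) + 4353 = (5/2 - 1 + 1/42) + 4353 = 32/21 + 4353 = 91445/21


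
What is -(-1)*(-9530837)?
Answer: -9530837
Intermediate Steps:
-(-1)*(-9530837) = -1*9530837 = -9530837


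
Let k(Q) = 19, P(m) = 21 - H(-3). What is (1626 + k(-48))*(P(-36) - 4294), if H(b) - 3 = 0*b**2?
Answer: -7034020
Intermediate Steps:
H(b) = 3 (H(b) = 3 + 0*b**2 = 3 + 0 = 3)
P(m) = 18 (P(m) = 21 - 1*3 = 21 - 3 = 18)
(1626 + k(-48))*(P(-36) - 4294) = (1626 + 19)*(18 - 4294) = 1645*(-4276) = -7034020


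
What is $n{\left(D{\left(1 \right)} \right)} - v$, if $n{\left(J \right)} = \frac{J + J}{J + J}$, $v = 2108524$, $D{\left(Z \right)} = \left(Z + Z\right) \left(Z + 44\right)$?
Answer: $-2108523$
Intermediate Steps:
$D{\left(Z \right)} = 2 Z \left(44 + Z\right)$
$n{\left(J \right)} = 1$ ($n{\left(J \right)} = \frac{2 J}{2 J} = 2 J \frac{1}{2 J} = 1$)
$n{\left(D{\left(1 \right)} \right)} - v = 1 - 2108524 = -2108523$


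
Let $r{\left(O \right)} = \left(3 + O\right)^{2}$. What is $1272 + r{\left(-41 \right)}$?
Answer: $2716$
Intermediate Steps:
$1272 + r{\left(-41 \right)} = 1272 + \left(3 - 41\right)^{2} = 1272 + \left(-38\right)^{2} = 1272 + 1444 = 2716$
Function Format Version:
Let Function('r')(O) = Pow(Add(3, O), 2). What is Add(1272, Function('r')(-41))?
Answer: 2716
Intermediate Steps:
Add(1272, Function('r')(-41)) = Add(1272, Pow(Add(3, -41), 2)) = Add(1272, Pow(-38, 2)) = Add(1272, 1444) = 2716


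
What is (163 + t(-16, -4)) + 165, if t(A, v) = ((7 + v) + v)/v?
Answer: 1313/4 ≈ 328.25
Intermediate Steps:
t(A, v) = (7 + 2*v)/v
(163 + t(-16, -4)) + 165 = (163 + (2 + 7/(-4))) + 165 = (163 + (2 + 7*(-¼))) + 165 = (163 + (2 - 7/4)) + 165 = (163 + ¼) + 165 = 653/4 + 165 = 1313/4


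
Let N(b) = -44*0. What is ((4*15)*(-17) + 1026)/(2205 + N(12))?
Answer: 2/735 ≈ 0.0027211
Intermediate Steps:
N(b) = 0
((4*15)*(-17) + 1026)/(2205 + N(12)) = ((4*15)*(-17) + 1026)/(2205 + 0) = (60*(-17) + 1026)/2205 = (-1020 + 1026)*(1/2205) = 6*(1/2205) = 2/735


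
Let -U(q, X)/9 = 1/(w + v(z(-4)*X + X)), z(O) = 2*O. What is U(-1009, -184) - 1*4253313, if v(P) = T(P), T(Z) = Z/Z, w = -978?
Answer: -4155486792/977 ≈ -4.2533e+6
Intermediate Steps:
T(Z) = 1
v(P) = 1
U(q, X) = 9/977 (U(q, X) = -9/(-978 + 1) = -9/(-977) = -9*(-1/977) = 9/977)
U(-1009, -184) - 1*4253313 = 9/977 - 1*4253313 = 9/977 - 4253313 = -4155486792/977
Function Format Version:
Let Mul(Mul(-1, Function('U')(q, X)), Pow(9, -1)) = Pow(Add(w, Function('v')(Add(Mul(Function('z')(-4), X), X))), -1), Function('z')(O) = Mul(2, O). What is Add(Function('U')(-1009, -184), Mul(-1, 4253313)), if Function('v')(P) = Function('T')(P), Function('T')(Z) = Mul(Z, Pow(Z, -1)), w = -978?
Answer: Rational(-4155486792, 977) ≈ -4.2533e+6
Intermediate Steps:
Function('T')(Z) = 1
Function('v')(P) = 1
Function('U')(q, X) = Rational(9, 977) (Function('U')(q, X) = Mul(-9, Pow(Add(-978, 1), -1)) = Mul(-9, Pow(-977, -1)) = Mul(-9, Rational(-1, 977)) = Rational(9, 977))
Add(Function('U')(-1009, -184), Mul(-1, 4253313)) = Add(Rational(9, 977), Mul(-1, 4253313)) = Add(Rational(9, 977), -4253313) = Rational(-4155486792, 977)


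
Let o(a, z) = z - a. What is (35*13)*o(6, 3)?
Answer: -1365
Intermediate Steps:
(35*13)*o(6, 3) = (35*13)*(3 - 1*6) = 455*(3 - 6) = 455*(-3) = -1365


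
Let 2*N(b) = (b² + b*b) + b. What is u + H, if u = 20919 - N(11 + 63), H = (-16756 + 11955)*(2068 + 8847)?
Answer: -52387509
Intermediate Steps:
N(b) = b² + b/2 (N(b) = ((b² + b*b) + b)/2 = ((b² + b²) + b)/2 = (2*b² + b)/2 = (b + 2*b²)/2 = b² + b/2)
H = -52402915 (H = -4801*10915 = -52402915)
u = 15406 (u = 20919 - (11 + 63)*(½ + (11 + 63)) = 20919 - 74*(½ + 74) = 20919 - 74*149/2 = 20919 - 1*5513 = 20919 - 5513 = 15406)
u + H = 15406 - 52402915 = -52387509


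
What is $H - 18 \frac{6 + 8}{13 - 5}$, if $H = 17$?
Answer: $- \frac{29}{2} \approx -14.5$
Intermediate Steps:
$H - 18 \frac{6 + 8}{13 - 5} = 17 - 18 \frac{6 + 8}{13 - 5} = 17 - 18 \cdot \frac{14}{8} = 17 - 18 \cdot 14 \cdot \frac{1}{8} = 17 - \frac{63}{2} = - \frac{29}{2}$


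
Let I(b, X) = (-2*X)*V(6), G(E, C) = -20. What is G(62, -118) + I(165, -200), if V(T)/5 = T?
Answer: 11980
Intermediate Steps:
V(T) = 5*T
I(b, X) = -60*X (I(b, X) = (-2*X)*(5*6) = -2*X*30 = -60*X)
G(62, -118) + I(165, -200) = -20 - 60*(-200) = -20 + 12000 = 11980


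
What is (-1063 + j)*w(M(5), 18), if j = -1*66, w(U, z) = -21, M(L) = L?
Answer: 23709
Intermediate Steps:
j = -66
(-1063 + j)*w(M(5), 18) = (-1063 - 66)*(-21) = -1129*(-21) = 23709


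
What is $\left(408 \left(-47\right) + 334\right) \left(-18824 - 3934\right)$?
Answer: $428806236$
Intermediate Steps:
$\left(408 \left(-47\right) + 334\right) \left(-18824 - 3934\right) = \left(-19176 + 334\right) \left(-22758\right) = \left(-18842\right) \left(-22758\right) = 428806236$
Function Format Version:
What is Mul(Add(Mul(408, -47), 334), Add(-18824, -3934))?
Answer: 428806236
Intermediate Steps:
Mul(Add(Mul(408, -47), 334), Add(-18824, -3934)) = Mul(Add(-19176, 334), -22758) = Mul(-18842, -22758) = 428806236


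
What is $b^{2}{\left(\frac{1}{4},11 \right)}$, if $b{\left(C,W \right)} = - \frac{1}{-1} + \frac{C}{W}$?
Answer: $\frac{2025}{1936} \approx 1.046$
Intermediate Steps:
$b{\left(C,W \right)} = 1 + \frac{C}{W}$ ($b{\left(C,W \right)} = \left(-1\right) \left(-1\right) + \frac{C}{W} = 1 + \frac{C}{W}$)
$b^{2}{\left(\frac{1}{4},11 \right)} = \left(\frac{\frac{1}{4} + 11}{11}\right)^{2} = \left(\frac{1}{11} \cdot \frac{45}{4}\right)^{2} = \left(\frac{45}{44}\right)^{2} = \frac{2025}{1936}$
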